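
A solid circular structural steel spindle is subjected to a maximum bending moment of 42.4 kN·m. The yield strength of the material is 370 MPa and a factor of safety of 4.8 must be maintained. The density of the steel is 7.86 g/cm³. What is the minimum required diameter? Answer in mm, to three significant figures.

d = 178 mm

σ_allow = 370/4.8 = 77.08 MPa.
For a solid circular section σ = 32M/(πd³), so d³ = 32M/(π σ_allow) = 32×4.2400×10^7/(π×77.08) = 5.603×10^6 mm³.
d = 177.6 mm.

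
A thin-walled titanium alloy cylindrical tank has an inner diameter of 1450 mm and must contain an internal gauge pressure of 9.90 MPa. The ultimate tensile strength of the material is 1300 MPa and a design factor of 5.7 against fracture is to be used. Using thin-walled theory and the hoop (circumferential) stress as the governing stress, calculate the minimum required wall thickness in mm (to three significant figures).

t = 31.5 mm

σ_allow = 1300/5.7 = 228.1 MPa.
Hoop stress σ_h = pD/(2t), so t = pD/(2σ_allow) = 9.90×1450/(2×228.1) = 31.47 mm.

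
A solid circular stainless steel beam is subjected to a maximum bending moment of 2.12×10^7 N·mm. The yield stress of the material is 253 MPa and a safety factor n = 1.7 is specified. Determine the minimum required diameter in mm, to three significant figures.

σ_allow = 253/1.7 = 148.8 MPa.
For a solid circular section σ = 32M/(πd³), so d³ = 32M/(π σ_allow) = 32×2.1200×10^7/(π×148.8) = 1.451×10^6 mm³.
d = 113.2 mm.

d = 113 mm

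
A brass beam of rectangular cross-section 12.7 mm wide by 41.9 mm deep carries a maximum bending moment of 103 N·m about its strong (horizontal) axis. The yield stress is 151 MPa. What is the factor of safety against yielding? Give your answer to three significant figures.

Section modulus S = bh²/6 = 12.7×41.9²/6 = 3716 mm³.
σ = M/S = 103000/3716 = 27.72 MPa.
n = 151/27.72 = 5.448.

n = 5.45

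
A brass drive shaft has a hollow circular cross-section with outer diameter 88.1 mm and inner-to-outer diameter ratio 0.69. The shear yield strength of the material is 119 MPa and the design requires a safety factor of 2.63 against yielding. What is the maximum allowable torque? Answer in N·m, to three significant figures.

τ_allow = 119/2.63 = 45.25 MPa.
For a hollow shaft T_allow = τ_allow·πd_o³(1−k⁴)/16 with 1−k⁴ = 0.7733, so πd_o³(1−k⁴)/16 = 103800 mm³.
T_allow = 45.25×103800 = 4.698×10^6 N·mm = 4698 N·m.

T_allow = 4700 N·m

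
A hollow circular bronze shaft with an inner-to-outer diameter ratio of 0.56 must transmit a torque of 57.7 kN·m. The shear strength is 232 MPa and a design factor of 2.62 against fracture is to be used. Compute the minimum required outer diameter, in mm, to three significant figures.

d_o = 154 mm

τ_allow = 232/2.62 = 88.55 MPa.
For a hollow shaft τ = 16T/[πd_o³(1−k⁴)] with k = 0.56, so 1−k⁴ = 0.9017.
d_o³ = 16T/[π τ_allow (1−k⁴)] = 16×5.7700×10^7/(π×88.55×0.9017) = 3.681×10^6 mm³.
d_o = 154.4 mm.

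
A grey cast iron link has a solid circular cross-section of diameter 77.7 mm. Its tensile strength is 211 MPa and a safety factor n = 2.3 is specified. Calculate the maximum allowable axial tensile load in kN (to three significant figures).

σ_allow = 211/2.3 = 91.74 MPa.
A = πd²/4 = π×77.7²/4 = 4742 mm².
F_allow = σ_allow × A = 91.74×4742 = 435000 N.

F_allow = 435 kN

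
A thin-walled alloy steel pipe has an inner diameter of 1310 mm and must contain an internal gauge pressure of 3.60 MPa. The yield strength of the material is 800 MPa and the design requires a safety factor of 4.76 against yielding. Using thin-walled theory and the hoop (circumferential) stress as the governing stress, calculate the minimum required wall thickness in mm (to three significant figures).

σ_allow = 800/4.76 = 168.1 MPa.
Hoop stress σ_h = pD/(2t), so t = pD/(2σ_allow) = 3.60×1310/(2×168.1) = 14.03 mm.

t = 14.0 mm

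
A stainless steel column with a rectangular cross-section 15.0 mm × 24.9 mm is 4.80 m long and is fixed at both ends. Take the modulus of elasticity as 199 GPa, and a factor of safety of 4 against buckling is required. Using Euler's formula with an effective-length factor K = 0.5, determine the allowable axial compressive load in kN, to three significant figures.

P_allow = 0.597 kN

Buckling occurs about the weak axis: I_min = h·b³/12 = 24.9×15.0³/12 = 7003 mm⁴ (b = 15.0 mm is the smaller dimension).
Effective length L_e = KL = 0.5×4.80 m = 2400 mm.
Euler critical load P_cr = π²EI/L_e² = π²×199000×7003/2400² = 2388 N.
P_allow = P_cr/n = 2388/4 = 597.0 N.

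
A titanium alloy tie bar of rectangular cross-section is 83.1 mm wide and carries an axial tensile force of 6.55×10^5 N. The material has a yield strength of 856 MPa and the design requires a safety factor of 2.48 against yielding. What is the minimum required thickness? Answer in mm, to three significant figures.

σ_allow = 856/2.48 = 345.2 MPa.
Required area A = F/σ_allow = 655000/345.2 = 1898 mm².
t = A/w = 1898/83.1 = 22.84 mm.

t = 22.8 mm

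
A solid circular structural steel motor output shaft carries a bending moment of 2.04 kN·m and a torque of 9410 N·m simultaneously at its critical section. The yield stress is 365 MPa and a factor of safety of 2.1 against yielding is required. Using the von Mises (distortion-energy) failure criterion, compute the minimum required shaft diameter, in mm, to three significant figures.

σ_allow = σ_y/n = 365/2.1 = 173.8 MPa.
For a solid shaft σ_b = 32M/(πd³) and τ = 16T/(πd³), so the von Mises stress is σ' = (16/πd³)·√(4M²+3T²).
√(4M²+3T²) = √(4×(2.040×10^6)² + 3×(9.410×10^6)²) = 1.680×10^7 N·mm.
d³ = 16×1.680×10^7/(π×173.8) = 492300 mm³.
d = 78.96 mm.

d = 79.0 mm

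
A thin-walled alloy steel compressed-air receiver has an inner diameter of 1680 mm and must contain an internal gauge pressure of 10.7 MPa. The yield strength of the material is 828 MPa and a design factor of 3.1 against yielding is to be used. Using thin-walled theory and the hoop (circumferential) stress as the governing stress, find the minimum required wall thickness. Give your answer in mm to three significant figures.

σ_allow = 828/3.1 = 267.1 MPa.
Hoop stress σ_h = pD/(2t), so t = pD/(2σ_allow) = 10.7×1680/(2×267.1) = 33.65 mm.

t = 33.7 mm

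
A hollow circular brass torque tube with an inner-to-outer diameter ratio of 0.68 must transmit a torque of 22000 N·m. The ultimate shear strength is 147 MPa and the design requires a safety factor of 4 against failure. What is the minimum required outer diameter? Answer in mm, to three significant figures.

τ_allow = 147/4 = 36.75 MPa.
For a hollow shaft τ = 16T/[πd_o³(1−k⁴)] with k = 0.68, so 1−k⁴ = 0.7862.
d_o³ = 16T/[π τ_allow (1−k⁴)] = 16×2.2000×10^7/(π×36.75×0.7862) = 3.878×10^6 mm³.
d_o = 157.1 mm.

d_o = 157 mm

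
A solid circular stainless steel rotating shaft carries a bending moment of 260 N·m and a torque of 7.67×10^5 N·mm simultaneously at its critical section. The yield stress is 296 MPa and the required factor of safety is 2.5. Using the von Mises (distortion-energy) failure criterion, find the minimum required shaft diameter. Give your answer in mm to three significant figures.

d = 39.4 mm

σ_allow = σ_y/n = 296/2.5 = 118.4 MPa.
For a solid shaft σ_b = 32M/(πd³) and τ = 16T/(πd³), so the von Mises stress is σ' = (16/πd³)·√(4M²+3T²).
√(4M²+3T²) = √(4×(260000)² + 3×(767000)²) = 1.427×10^6 N·mm.
d³ = 16×1.427×10^6/(π×118.4) = 61370 mm³.
d = 39.44 mm.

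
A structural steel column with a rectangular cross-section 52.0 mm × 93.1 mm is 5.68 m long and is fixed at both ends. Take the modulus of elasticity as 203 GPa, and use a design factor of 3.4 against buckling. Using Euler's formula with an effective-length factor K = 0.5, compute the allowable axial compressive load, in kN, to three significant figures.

P_allow = 79.7 kN

Buckling occurs about the weak axis: I_min = h·b³/12 = 93.1×52.0³/12 = 1.091×10^6 mm⁴ (b = 52.0 mm is the smaller dimension).
Effective length L_e = KL = 0.5×5.68 m = 2840 mm.
Euler critical load P_cr = π²EI/L_e² = π²×203000×1.091×10^6/2840² = 271000 N.
P_allow = P_cr/n = 271000/3.4 = 79700 N.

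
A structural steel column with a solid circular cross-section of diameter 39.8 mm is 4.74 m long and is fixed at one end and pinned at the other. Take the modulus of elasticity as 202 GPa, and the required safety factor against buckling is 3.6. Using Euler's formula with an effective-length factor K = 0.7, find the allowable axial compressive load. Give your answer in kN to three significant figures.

P_allow = 6.20 kN

I = πd⁴/64 = π×39.8⁴/64 = 123200 mm⁴.
Effective length L_e = KL = 0.7×4.74 m = 3318 mm.
Euler critical load P_cr = π²EI/L_e² = π²×202000×123200/3318² = 22300 N.
P_allow = P_cr/n = 22300/3.6 = 6196 N.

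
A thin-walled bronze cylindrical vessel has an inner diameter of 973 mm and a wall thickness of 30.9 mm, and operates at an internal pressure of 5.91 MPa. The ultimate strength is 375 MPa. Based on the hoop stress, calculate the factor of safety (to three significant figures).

n = 4.03

σ_h = pD/(2t) = 5.91×973/(2×30.9) = 93.05 MPa.
n = 375/93.05 = 4.030.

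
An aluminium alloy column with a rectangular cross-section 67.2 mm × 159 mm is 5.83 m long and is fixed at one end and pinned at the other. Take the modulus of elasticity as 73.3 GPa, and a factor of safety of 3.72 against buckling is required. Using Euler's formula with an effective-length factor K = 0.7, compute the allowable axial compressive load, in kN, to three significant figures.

P_allow = 47.0 kN

Buckling occurs about the weak axis: I_min = h·b³/12 = 159×67.2³/12 = 4.021×10^6 mm⁴ (b = 67.2 mm is the smaller dimension).
Effective length L_e = KL = 0.7×5.83 m = 4081 mm.
Euler critical load P_cr = π²EI/L_e² = π²×73300×4.021×10^6/4081² = 174700 N.
P_allow = P_cr/n = 174700/3.72 = 46950 N.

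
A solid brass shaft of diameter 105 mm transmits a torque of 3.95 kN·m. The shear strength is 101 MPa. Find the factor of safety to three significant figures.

n = 5.81

τ = 16T/(πd³) = 16×3950000/(π×105³) = 17.38 MPa.
n = τ_limit/τ = 101/17.38 = 5.812.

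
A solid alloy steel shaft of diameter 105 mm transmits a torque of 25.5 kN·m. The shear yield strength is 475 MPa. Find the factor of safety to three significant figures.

τ = 16T/(πd³) = 16×2.5500×10^7/(π×105³) = 112.2 MPa.
n = τ_limit/τ = 475/112.2 = 4.234.

n = 4.23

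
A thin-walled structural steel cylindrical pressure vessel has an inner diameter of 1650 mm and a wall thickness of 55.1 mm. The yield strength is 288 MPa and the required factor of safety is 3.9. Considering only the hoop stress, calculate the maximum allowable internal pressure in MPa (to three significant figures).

σ_allow = 288/3.9 = 73.85 MPa.
σ_h = pD/(2t) → p_allow = 2σ_allow t/D = 2×73.85×55.1/1650 = 4.932 MPa.

p_allow = 4.93 MPa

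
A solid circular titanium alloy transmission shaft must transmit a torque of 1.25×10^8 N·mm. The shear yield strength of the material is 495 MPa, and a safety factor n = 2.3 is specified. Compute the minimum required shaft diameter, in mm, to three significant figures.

d = 144 mm

Allowable shear stress τ_allow = 495/2.3 = 215.2 MPa.
For a solid shaft τ = 16T/(πd³), so d³ = 16T/(π τ_allow) = 16×1.2500×10^8/(π×215.2) = 2.958×10^6 mm³.
d = (2.958×10^6)^(1/3) = 143.5 mm.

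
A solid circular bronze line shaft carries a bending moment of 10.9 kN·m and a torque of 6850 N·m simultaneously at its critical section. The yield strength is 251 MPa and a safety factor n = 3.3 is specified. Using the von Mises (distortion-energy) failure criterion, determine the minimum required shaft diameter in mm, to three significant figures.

d = 118 mm

σ_allow = σ_y/n = 251/3.3 = 76.06 MPa.
For a solid shaft σ_b = 32M/(πd³) and τ = 16T/(πd³), so the von Mises stress is σ' = (16/πd³)·√(4M²+3T²).
√(4M²+3T²) = √(4×(1.090×10^7)² + 3×(6.850×10^6)²) = 2.482×10^7 N·mm.
d³ = 16×2.482×10^7/(π×76.06) = 1.662×10^6 mm³.
d = 118.4 mm.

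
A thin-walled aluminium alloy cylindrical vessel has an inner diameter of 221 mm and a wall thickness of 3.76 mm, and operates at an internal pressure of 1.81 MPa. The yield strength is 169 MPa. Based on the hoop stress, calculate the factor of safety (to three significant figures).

σ_h = pD/(2t) = 1.81×221/(2×3.76) = 53.19 MPa.
n = 169/53.19 = 3.177.

n = 3.18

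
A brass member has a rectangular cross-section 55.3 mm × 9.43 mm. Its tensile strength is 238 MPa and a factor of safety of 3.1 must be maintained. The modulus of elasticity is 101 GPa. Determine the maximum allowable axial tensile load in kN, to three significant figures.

F_allow = 40.0 kN

σ_allow = 238/3.1 = 76.77 MPa.
A = 55.3×9.43 = 521.5 mm².
F_allow = σ_allow × A = 76.77×521.5 = 40040 N.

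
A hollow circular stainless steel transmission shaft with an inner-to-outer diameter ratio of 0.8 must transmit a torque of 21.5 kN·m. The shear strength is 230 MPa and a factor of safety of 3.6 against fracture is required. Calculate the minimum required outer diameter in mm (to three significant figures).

τ_allow = 230/3.6 = 63.89 MPa.
For a hollow shaft τ = 16T/[πd_o³(1−k⁴)] with k = 0.8, so 1−k⁴ = 0.5904.
d_o³ = 16T/[π τ_allow (1−k⁴)] = 16×2.1500×10^7/(π×63.89×0.5904) = 2.903×10^6 mm³.
d_o = 142.7 mm.

d_o = 143 mm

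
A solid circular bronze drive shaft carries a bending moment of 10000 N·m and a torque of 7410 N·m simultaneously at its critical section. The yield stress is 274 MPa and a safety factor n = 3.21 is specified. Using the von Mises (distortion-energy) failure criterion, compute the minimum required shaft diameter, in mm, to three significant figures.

σ_allow = σ_y/n = 274/3.21 = 85.36 MPa.
For a solid shaft σ_b = 32M/(πd³) and τ = 16T/(πd³), so the von Mises stress is σ' = (16/πd³)·√(4M²+3T²).
√(4M²+3T²) = √(4×(1.000×10^7)² + 3×(7.410×10^6)²) = 2.376×10^7 N·mm.
d³ = 16×2.376×10^7/(π×85.36) = 1.418×10^6 mm³.
d = 112.3 mm.

d = 112 mm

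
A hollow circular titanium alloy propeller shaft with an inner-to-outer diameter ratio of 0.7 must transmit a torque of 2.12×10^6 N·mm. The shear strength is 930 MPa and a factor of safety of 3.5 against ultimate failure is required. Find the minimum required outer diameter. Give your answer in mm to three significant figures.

τ_allow = 930/3.5 = 265.7 MPa.
For a hollow shaft τ = 16T/[πd_o³(1−k⁴)] with k = 0.7, so 1−k⁴ = 0.7599.
d_o³ = 16T/[π τ_allow (1−k⁴)] = 16×2120000/(π×265.7×0.7599) = 53470 mm³.
d_o = 37.67 mm.

d_o = 37.7 mm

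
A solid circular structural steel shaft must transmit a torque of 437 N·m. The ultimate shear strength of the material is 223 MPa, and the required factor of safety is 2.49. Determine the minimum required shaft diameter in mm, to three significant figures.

Allowable shear stress τ_allow = 223/2.49 = 89.56 MPa.
For a solid shaft τ = 16T/(πd³), so d³ = 16T/(π τ_allow) = 16×437000/(π×89.56) = 24850 mm³.
d = (24850)^(1/3) = 29.18 mm.

d = 29.2 mm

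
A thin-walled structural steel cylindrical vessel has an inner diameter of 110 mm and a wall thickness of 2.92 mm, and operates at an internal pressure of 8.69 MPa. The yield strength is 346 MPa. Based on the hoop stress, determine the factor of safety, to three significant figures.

σ_h = pD/(2t) = 8.69×110/(2×2.92) = 163.7 MPa.
n = 346/163.7 = 2.114.

n = 2.11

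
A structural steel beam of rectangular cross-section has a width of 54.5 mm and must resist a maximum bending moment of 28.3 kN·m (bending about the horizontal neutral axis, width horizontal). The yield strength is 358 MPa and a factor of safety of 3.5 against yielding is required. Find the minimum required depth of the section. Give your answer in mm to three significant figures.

σ_allow = 358/3.5 = 102.3 MPa.
For a rectangular section σ = 6M/(bh²), so h² = 6M/(b σ_allow) = 6×2.8300×10^7/(54.5×102.3) = 30460 mm².
h = 174.5 mm.

h = 175 mm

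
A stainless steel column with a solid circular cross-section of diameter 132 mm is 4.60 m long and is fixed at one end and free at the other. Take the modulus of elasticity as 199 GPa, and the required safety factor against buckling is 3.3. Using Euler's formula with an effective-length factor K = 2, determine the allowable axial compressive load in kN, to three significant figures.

I = πd⁴/64 = π×132⁴/64 = 1.490×10^7 mm⁴.
Effective length L_e = KL = 2×4.60 m = 9200 mm.
Euler critical load P_cr = π²EI/L_e² = π²×199000×1.490×10^7/9200² = 345800 N.
P_allow = P_cr/n = 345800/3.3 = 104800 N.

P_allow = 105 kN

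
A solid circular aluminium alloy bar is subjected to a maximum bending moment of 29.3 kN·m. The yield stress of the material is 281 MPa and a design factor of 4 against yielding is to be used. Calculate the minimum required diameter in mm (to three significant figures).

d = 162 mm

σ_allow = 281/4 = 70.25 MPa.
For a solid circular section σ = 32M/(πd³), so d³ = 32M/(π σ_allow) = 32×2.9300×10^7/(π×70.25) = 4.248×10^6 mm³.
d = 162.0 mm.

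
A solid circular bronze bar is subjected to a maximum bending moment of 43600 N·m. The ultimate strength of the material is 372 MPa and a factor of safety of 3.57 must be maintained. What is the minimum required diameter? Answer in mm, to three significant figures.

σ_allow = 372/3.57 = 104.2 MPa.
For a solid circular section σ = 32M/(πd³), so d³ = 32M/(π σ_allow) = 32×4.3600×10^7/(π×104.2) = 4.262×10^6 mm³.
d = 162.1 mm.

d = 162 mm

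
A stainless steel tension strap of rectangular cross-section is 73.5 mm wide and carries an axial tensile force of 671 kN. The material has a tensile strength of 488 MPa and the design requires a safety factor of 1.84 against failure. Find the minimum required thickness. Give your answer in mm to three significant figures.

t = 34.4 mm

σ_allow = 488/1.84 = 265.2 MPa.
Required area A = F/σ_allow = 671000/265.2 = 2530 mm².
t = A/w = 2530/73.5 = 34.42 mm.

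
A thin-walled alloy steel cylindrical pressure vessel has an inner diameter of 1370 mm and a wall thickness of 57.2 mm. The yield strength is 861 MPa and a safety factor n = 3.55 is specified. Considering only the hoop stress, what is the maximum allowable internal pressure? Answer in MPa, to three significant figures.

σ_allow = 861/3.55 = 242.5 MPa.
σ_h = pD/(2t) → p_allow = 2σ_allow t/D = 2×242.5×57.2/1370 = 20.25 MPa.

p_allow = 20.3 MPa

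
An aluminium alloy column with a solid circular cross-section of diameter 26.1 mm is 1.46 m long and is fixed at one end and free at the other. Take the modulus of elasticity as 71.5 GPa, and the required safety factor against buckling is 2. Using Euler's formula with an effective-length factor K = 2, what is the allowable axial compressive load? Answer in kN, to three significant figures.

P_allow = 0.943 kN

I = πd⁴/64 = π×26.1⁴/64 = 22780 mm⁴.
Effective length L_e = KL = 2×1.46 m = 2920 mm.
Euler critical load P_cr = π²EI/L_e² = π²×71500×22780/2920² = 1885 N.
P_allow = P_cr/n = 1885/2 = 942.6 N.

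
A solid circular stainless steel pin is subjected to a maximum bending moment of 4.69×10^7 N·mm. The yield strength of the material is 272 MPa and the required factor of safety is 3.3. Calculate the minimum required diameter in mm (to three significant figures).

d = 180 mm

σ_allow = 272/3.3 = 82.42 MPa.
For a solid circular section σ = 32M/(πd³), so d³ = 32M/(π σ_allow) = 32×4.6900×10^7/(π×82.42) = 5.796×10^6 mm³.
d = 179.6 mm.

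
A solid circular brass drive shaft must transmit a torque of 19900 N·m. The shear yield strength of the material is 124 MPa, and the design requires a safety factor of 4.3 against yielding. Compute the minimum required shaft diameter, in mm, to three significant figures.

d = 152 mm

Allowable shear stress τ_allow = 124/4.3 = 28.84 MPa.
For a solid shaft τ = 16T/(πd³), so d³ = 16T/(π τ_allow) = 16×1.9900×10^7/(π×28.84) = 3.515×10^6 mm³.
d = (3.515×10^6)^(1/3) = 152.0 mm.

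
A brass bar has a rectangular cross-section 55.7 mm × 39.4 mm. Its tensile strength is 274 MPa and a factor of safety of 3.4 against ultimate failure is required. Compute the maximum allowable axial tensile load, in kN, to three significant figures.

F_allow = 177 kN

σ_allow = 274/3.4 = 80.59 MPa.
A = 55.7×39.4 = 2195 mm².
F_allow = σ_allow × A = 80.59×2195 = 176900 N.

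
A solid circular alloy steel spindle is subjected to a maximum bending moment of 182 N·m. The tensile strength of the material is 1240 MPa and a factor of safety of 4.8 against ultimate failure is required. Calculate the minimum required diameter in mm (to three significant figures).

d = 19.3 mm

σ_allow = 1240/4.8 = 258.3 MPa.
For a solid circular section σ = 32M/(πd³), so d³ = 32M/(π σ_allow) = 32×182000/(π×258.3) = 7176 mm³.
d = 19.29 mm.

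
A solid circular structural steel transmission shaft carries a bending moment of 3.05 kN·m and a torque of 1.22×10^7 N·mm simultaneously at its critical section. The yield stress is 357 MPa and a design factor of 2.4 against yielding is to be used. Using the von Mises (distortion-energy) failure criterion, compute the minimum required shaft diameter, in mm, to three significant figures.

d = 91.0 mm

σ_allow = σ_y/n = 357/2.4 = 148.8 MPa.
For a solid shaft σ_b = 32M/(πd³) and τ = 16T/(πd³), so the von Mises stress is σ' = (16/πd³)·√(4M²+3T²).
√(4M²+3T²) = √(4×(3.050×10^6)² + 3×(1.220×10^7)²) = 2.199×10^7 N·mm.
d³ = 16×2.199×10^7/(π×148.8) = 753000 mm³.
d = 90.98 mm.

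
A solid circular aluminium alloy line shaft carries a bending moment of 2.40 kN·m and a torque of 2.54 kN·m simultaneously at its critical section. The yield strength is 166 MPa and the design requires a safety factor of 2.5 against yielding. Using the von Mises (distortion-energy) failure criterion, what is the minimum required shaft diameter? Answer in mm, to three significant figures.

σ_allow = σ_y/n = 166/2.5 = 66.40 MPa.
For a solid shaft σ_b = 32M/(πd³) and τ = 16T/(πd³), so the von Mises stress is σ' = (16/πd³)·√(4M²+3T²).
√(4M²+3T²) = √(4×(2.400×10^6)² + 3×(2.540×10^6)²) = 6.511×10^6 N·mm.
d³ = 16×6.511×10^6/(π×66.40) = 499400 mm³.
d = 79.34 mm.

d = 79.3 mm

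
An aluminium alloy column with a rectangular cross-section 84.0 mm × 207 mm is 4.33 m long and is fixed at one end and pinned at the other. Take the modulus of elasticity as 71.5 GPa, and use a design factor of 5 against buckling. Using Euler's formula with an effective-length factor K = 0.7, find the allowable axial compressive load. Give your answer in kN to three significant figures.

P_allow = 157 kN

Buckling occurs about the weak axis: I_min = h·b³/12 = 207×84.0³/12 = 1.022×10^7 mm⁴ (b = 84.0 mm is the smaller dimension).
Effective length L_e = KL = 0.7×4.33 m = 3031 mm.
Euler critical load P_cr = π²EI/L_e² = π²×71500×1.022×10^7/3031² = 785300 N.
P_allow = P_cr/n = 785300/5 = 157100 N.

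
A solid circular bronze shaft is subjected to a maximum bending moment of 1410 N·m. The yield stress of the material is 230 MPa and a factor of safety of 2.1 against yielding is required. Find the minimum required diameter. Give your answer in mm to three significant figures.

σ_allow = 230/2.1 = 109.5 MPa.
For a solid circular section σ = 32M/(πd³), so d³ = 32M/(π σ_allow) = 32×1410000/(π×109.5) = 131100 mm³.
d = 50.80 mm.

d = 50.8 mm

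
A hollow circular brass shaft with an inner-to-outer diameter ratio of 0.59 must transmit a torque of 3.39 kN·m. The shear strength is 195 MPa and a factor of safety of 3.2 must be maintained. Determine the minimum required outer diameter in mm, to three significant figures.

τ_allow = 195/3.2 = 60.94 MPa.
For a hollow shaft τ = 16T/[πd_o³(1−k⁴)] with k = 0.59, so 1−k⁴ = 0.8788.
d_o³ = 16T/[π τ_allow (1−k⁴)] = 16×3390000/(π×60.94×0.8788) = 322400 mm³.
d_o = 68.57 mm.

d_o = 68.6 mm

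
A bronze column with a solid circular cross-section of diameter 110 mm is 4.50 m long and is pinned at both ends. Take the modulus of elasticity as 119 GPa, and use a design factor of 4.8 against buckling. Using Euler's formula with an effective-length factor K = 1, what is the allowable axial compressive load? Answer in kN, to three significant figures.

P_allow = 86.8 kN

I = πd⁴/64 = π×110⁴/64 = 7.187×10^6 mm⁴.
Effective length L_e = KL = 1×4.50 m = 4500 mm.
Euler critical load P_cr = π²EI/L_e² = π²×119000×7.187×10^6/4500² = 416800 N.
P_allow = P_cr/n = 416800/4.8 = 86840 N.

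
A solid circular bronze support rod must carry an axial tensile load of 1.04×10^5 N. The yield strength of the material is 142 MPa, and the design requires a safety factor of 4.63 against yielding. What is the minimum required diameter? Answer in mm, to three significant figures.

Allowable stress σ_allow = 142/4.63 = 30.67 MPa.
Required area A = F/σ_allow = 104000/30.67 = 3391 mm².
A = πd²/4 → d = √(4A/π) = 65.71 mm.

d = 65.7 mm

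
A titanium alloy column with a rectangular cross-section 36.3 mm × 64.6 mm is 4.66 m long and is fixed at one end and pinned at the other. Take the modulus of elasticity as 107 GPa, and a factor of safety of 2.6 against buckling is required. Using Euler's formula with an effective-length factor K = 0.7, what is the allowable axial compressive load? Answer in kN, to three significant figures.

P_allow = 9.83 kN

Buckling occurs about the weak axis: I_min = h·b³/12 = 64.6×36.3³/12 = 257500 mm⁴ (b = 36.3 mm is the smaller dimension).
Effective length L_e = KL = 0.7×4.66 m = 3262 mm.
Euler critical load P_cr = π²EI/L_e² = π²×107000×257500/3262² = 25560 N.
P_allow = P_cr/n = 25560/2.6 = 9829 N.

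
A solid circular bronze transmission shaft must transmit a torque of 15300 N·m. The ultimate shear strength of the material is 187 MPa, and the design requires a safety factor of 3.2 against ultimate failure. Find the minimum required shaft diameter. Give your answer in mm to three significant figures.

Allowable shear stress τ_allow = 187/3.2 = 58.44 MPa.
For a solid shaft τ = 16T/(πd³), so d³ = 16T/(π τ_allow) = 16×1.5300×10^7/(π×58.44) = 1.333×10^6 mm³.
d = (1.333×10^6)^(1/3) = 110.1 mm.

d = 110 mm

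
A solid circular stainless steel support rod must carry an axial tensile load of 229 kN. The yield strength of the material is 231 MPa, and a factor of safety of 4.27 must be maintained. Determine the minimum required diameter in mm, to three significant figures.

Allowable stress σ_allow = 231/4.27 = 54.10 MPa.
Required area A = F/σ_allow = 229000/54.10 = 4233 mm².
A = πd²/4 → d = √(4A/π) = 73.41 mm.

d = 73.4 mm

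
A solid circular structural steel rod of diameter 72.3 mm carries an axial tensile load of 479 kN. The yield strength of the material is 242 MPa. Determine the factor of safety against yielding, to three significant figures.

A = πd²/4 = 4106 mm².
σ = F/A = 479000/4106 = 116.7 MPa.
n = 242/116.7 = 2.074.

n = 2.07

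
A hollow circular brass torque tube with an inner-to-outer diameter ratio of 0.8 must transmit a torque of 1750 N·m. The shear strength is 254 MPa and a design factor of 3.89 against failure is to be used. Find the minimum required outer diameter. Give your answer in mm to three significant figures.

τ_allow = 254/3.89 = 65.30 MPa.
For a hollow shaft τ = 16T/[πd_o³(1−k⁴)] with k = 0.8, so 1−k⁴ = 0.5904.
d_o³ = 16T/[π τ_allow (1−k⁴)] = 16×1750000/(π×65.30×0.5904) = 231200 mm³.
d_o = 61.38 mm.

d_o = 61.4 mm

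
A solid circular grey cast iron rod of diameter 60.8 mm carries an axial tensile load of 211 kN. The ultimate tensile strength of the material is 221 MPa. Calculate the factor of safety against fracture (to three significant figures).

A = πd²/4 = 2903 mm².
σ = F/A = 211000/2903 = 72.68 MPa.
n = 221/72.68 = 3.041.

n = 3.04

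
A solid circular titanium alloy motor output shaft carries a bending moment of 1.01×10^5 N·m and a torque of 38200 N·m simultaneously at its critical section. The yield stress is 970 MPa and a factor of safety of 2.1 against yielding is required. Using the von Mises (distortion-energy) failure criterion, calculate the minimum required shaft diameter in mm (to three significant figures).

d = 133 mm

σ_allow = σ_y/n = 970/2.1 = 461.9 MPa.
For a solid shaft σ_b = 32M/(πd³) and τ = 16T/(πd³), so the von Mises stress is σ' = (16/πd³)·√(4M²+3T²).
√(4M²+3T²) = √(4×(1.010×10^8)² + 3×(3.820×10^7)²) = 2.126×10^8 N·mm.
d³ = 16×2.126×10^8/(π×461.9) = 2.344×10^6 mm³.
d = 132.8 mm.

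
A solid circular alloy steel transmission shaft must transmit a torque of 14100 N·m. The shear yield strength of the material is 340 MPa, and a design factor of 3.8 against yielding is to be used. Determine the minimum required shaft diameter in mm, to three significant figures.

Allowable shear stress τ_allow = 340/3.8 = 89.47 MPa.
For a solid shaft τ = 16T/(πd³), so d³ = 16T/(π τ_allow) = 16×1.4100×10^7/(π×89.47) = 802600 mm³.
d = (802600)^(1/3) = 92.93 mm.

d = 92.9 mm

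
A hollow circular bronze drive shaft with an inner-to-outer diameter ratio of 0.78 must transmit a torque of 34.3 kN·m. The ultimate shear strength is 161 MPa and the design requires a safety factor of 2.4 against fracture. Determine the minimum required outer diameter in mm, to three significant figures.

d_o = 160 mm

τ_allow = 161/2.4 = 67.08 MPa.
For a hollow shaft τ = 16T/[πd_o³(1−k⁴)] with k = 0.78, so 1−k⁴ = 0.6298.
d_o³ = 16T/[π τ_allow (1−k⁴)] = 16×3.4300×10^7/(π×67.08×0.6298) = 4.134×10^6 mm³.
d_o = 160.5 mm.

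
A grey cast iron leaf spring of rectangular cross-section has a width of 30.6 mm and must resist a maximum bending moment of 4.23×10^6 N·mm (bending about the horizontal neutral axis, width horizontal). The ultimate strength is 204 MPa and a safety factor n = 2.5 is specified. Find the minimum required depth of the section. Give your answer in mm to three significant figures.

h = 101 mm

σ_allow = 204/2.5 = 81.60 MPa.
For a rectangular section σ = 6M/(bh²), so h² = 6M/(b σ_allow) = 6×4230000/(30.6×81.60) = 10160 mm².
h = 100.8 mm.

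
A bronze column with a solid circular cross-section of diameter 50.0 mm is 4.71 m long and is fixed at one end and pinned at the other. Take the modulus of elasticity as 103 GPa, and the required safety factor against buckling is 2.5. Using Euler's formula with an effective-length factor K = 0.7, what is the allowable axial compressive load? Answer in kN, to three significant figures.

I = πd⁴/64 = π×50.0⁴/64 = 306800 mm⁴.
Effective length L_e = KL = 0.7×4.71 m = 3297 mm.
Euler critical load P_cr = π²EI/L_e² = π²×103000×306800/3297² = 28690 N.
P_allow = P_cr/n = 28690/2.5 = 11480 N.

P_allow = 11.5 kN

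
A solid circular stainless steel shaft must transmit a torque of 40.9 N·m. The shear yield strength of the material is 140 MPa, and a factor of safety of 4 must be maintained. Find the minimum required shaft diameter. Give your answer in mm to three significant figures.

d = 18.1 mm

Allowable shear stress τ_allow = 140/4 = 35.00 MPa.
For a solid shaft τ = 16T/(πd³), so d³ = 16T/(π τ_allow) = 16×40900/(π×35.00) = 5951 mm³.
d = (5951)^(1/3) = 18.12 mm.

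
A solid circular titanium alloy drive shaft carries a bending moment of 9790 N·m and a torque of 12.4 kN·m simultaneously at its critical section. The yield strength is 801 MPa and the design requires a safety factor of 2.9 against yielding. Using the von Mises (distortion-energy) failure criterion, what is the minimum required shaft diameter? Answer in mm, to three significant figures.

d = 81.2 mm

σ_allow = σ_y/n = 801/2.9 = 276.2 MPa.
For a solid shaft σ_b = 32M/(πd³) and τ = 16T/(πd³), so the von Mises stress is σ' = (16/πd³)·√(4M²+3T²).
√(4M²+3T²) = √(4×(9.790×10^6)² + 3×(1.240×10^7)²) = 2.906×10^7 N·mm.
d³ = 16×2.906×10^7/(π×276.2) = 535900 mm³.
d = 81.23 mm.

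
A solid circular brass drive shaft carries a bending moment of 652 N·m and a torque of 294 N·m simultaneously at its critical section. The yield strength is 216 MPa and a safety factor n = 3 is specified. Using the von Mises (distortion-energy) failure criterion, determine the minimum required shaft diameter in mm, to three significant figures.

σ_allow = σ_y/n = 216/3 = 72.00 MPa.
For a solid shaft σ_b = 32M/(πd³) and τ = 16T/(πd³), so the von Mises stress is σ' = (16/πd³)·√(4M²+3T²).
√(4M²+3T²) = √(4×(652000)² + 3×(294000)²) = 1.400×10^6 N·mm.
d³ = 16×1.400×10^6/(π×72.00) = 99020 mm³.
d = 46.26 mm.

d = 46.3 mm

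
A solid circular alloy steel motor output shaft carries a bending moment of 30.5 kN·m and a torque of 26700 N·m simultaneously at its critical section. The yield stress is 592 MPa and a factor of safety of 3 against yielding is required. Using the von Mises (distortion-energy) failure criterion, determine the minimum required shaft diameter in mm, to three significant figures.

σ_allow = σ_y/n = 592/3 = 197.3 MPa.
For a solid shaft σ_b = 32M/(πd³) and τ = 16T/(πd³), so the von Mises stress is σ' = (16/πd³)·√(4M²+3T²).
√(4M²+3T²) = √(4×(3.050×10^7)² + 3×(2.670×10^7)²) = 7.655×10^7 N·mm.
d³ = 16×7.655×10^7/(π×197.3) = 1.976×10^6 mm³.
d = 125.5 mm.

d = 125 mm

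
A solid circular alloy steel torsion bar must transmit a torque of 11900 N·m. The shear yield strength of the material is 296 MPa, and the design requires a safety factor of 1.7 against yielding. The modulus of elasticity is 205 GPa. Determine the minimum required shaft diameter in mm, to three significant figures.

d = 70.3 mm

Allowable shear stress τ_allow = 296/1.7 = 174.1 MPa.
For a solid shaft τ = 16T/(πd³), so d³ = 16T/(π τ_allow) = 16×1.1900×10^7/(π×174.1) = 348100 mm³.
d = (348100)^(1/3) = 70.34 mm.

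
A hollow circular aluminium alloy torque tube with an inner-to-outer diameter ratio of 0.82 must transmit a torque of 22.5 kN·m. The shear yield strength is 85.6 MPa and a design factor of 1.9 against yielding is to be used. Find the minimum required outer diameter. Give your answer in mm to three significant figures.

d_o = 167 mm

τ_allow = 85.6/1.9 = 45.05 MPa.
For a hollow shaft τ = 16T/[πd_o³(1−k⁴)] with k = 0.82, so 1−k⁴ = 0.5479.
d_o³ = 16T/[π τ_allow (1−k⁴)] = 16×2.2500×10^7/(π×45.05×0.5479) = 4.642×10^6 mm³.
d_o = 166.8 mm.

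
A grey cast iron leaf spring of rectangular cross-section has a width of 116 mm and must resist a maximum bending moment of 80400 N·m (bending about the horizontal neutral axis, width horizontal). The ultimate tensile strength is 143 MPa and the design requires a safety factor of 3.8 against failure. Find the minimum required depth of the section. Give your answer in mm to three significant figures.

σ_allow = 143/3.8 = 37.63 MPa.
For a rectangular section σ = 6M/(bh²), so h² = 6M/(b σ_allow) = 6×8.0400×10^7/(116×37.63) = 110500 mm².
h = 332.4 mm.

h = 332 mm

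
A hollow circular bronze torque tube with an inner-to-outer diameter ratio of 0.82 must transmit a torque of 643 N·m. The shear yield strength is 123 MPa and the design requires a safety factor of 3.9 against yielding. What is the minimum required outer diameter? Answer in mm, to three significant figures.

τ_allow = 123/3.9 = 31.54 MPa.
For a hollow shaft τ = 16T/[πd_o³(1−k⁴)] with k = 0.82, so 1−k⁴ = 0.5479.
d_o³ = 16T/[π τ_allow (1−k⁴)] = 16×643000/(π×31.54×0.5479) = 189500 mm³.
d_o = 57.44 mm.

d_o = 57.4 mm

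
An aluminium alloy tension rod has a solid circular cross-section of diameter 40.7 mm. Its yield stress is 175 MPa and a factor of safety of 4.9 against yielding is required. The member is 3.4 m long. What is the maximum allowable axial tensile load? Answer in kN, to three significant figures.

σ_allow = 175/4.9 = 35.71 MPa.
A = πd²/4 = π×40.7²/4 = 1301 mm².
F_allow = σ_allow × A = 35.71×1301 = 46460 N.

F_allow = 46.5 kN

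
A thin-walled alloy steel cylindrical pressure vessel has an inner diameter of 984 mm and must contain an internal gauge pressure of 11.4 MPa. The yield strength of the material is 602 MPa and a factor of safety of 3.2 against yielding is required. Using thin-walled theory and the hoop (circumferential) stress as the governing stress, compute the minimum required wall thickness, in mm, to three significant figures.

t = 29.8 mm

σ_allow = 602/3.2 = 188.1 MPa.
Hoop stress σ_h = pD/(2t), so t = pD/(2σ_allow) = 11.4×984/(2×188.1) = 29.81 mm.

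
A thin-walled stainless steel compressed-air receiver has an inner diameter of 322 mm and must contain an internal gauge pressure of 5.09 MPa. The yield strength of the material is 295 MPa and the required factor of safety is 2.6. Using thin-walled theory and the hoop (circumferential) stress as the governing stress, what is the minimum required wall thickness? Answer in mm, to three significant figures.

t = 7.22 mm

σ_allow = 295/2.6 = 113.5 MPa.
Hoop stress σ_h = pD/(2t), so t = pD/(2σ_allow) = 5.09×322/(2×113.5) = 7.223 mm.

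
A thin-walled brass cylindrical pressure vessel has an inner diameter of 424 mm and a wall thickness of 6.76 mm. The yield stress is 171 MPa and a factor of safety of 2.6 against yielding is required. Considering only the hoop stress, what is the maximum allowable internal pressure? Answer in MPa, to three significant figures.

σ_allow = 171/2.6 = 65.77 MPa.
σ_h = pD/(2t) → p_allow = 2σ_allow t/D = 2×65.77×6.76/424 = 2.097 MPa.

p_allow = 2.10 MPa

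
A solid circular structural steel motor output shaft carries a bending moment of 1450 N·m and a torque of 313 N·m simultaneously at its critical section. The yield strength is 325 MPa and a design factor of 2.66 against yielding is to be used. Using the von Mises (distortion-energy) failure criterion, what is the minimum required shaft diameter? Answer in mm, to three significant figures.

d = 49.7 mm

σ_allow = σ_y/n = 325/2.66 = 122.2 MPa.
For a solid shaft σ_b = 32M/(πd³) and τ = 16T/(πd³), so the von Mises stress is σ' = (16/πd³)·√(4M²+3T²).
√(4M²+3T²) = √(4×(1.450×10^6)² + 3×(313000)²) = 2.950×10^6 N·mm.
d³ = 16×2.950×10^6/(π×122.2) = 123000 mm³.
d = 49.73 mm.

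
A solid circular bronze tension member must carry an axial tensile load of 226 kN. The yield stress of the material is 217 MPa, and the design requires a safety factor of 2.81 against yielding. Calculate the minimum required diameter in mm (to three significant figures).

Allowable stress σ_allow = 217/2.81 = 77.22 MPa.
Required area A = F/σ_allow = 226000/77.22 = 2927 mm².
A = πd²/4 → d = √(4A/π) = 61.04 mm.

d = 61.0 mm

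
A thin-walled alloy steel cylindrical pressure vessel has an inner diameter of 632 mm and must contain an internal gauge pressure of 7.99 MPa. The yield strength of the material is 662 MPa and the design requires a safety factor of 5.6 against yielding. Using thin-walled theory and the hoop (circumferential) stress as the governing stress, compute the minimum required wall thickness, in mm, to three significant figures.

σ_allow = 662/5.6 = 118.2 MPa.
Hoop stress σ_h = pD/(2t), so t = pD/(2σ_allow) = 7.99×632/(2×118.2) = 21.36 mm.

t = 21.4 mm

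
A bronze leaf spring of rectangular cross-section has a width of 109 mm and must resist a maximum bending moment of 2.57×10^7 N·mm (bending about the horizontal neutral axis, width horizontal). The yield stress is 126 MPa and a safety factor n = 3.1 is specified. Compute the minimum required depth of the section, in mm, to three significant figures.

σ_allow = 126/3.1 = 40.65 MPa.
For a rectangular section σ = 6M/(bh²), so h² = 6M/(b σ_allow) = 6×2.5700×10^7/(109×40.65) = 34810 mm².
h = 186.6 mm.

h = 187 mm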